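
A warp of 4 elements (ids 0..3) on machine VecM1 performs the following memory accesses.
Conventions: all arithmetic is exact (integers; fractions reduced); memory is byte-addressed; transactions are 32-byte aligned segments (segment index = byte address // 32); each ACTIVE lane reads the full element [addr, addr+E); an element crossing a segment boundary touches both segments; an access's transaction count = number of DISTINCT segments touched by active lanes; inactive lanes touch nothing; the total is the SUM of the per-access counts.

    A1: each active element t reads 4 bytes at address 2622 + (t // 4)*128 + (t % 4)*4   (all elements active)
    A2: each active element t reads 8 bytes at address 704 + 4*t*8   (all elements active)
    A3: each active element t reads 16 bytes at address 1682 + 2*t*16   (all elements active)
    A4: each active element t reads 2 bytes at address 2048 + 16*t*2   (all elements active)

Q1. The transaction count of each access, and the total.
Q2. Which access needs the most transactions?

A1: 2 transactions
A2: 4 transactions
A3: 5 transactions
A4: 4 transactions

Answer: 2,4,5,4; total 15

Answer: A3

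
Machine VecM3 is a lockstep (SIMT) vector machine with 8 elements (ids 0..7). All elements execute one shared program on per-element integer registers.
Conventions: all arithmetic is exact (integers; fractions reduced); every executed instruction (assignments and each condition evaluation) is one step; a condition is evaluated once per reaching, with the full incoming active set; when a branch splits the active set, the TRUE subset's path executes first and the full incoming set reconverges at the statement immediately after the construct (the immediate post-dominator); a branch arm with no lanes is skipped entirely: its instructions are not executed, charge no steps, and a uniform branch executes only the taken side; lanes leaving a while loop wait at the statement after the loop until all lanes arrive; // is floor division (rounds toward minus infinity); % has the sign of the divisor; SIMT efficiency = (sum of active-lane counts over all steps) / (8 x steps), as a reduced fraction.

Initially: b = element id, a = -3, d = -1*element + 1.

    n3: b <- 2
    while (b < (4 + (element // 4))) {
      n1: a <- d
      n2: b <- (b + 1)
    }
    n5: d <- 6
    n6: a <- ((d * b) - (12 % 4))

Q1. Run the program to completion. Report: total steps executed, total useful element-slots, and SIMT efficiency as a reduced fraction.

Answer: 13 steps, 92 useful, 23/26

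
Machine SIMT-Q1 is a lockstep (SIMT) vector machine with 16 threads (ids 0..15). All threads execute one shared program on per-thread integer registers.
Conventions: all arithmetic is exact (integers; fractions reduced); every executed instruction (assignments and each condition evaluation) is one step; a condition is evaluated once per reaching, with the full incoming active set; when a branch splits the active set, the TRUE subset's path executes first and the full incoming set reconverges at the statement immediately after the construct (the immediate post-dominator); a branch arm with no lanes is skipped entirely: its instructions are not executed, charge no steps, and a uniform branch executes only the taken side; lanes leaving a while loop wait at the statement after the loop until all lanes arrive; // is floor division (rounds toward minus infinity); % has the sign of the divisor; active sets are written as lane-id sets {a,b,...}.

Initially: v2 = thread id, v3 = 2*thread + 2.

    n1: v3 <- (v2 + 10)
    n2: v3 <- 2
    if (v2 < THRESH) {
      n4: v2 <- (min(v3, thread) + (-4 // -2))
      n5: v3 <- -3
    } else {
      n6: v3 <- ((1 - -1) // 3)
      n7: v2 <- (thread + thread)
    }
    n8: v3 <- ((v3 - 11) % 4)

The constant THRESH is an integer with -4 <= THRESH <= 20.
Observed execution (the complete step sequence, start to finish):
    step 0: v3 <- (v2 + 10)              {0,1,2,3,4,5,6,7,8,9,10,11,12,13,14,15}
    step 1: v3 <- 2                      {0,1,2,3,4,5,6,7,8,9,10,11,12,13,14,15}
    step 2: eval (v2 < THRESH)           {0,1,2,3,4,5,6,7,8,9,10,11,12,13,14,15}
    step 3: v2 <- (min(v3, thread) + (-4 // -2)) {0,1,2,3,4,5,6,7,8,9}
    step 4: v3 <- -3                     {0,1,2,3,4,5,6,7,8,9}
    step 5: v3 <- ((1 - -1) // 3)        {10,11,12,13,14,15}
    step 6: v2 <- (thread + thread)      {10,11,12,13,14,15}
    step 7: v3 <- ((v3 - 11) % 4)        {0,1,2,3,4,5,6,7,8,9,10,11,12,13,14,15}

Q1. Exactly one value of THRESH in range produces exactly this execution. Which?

Answer: THRESH = 10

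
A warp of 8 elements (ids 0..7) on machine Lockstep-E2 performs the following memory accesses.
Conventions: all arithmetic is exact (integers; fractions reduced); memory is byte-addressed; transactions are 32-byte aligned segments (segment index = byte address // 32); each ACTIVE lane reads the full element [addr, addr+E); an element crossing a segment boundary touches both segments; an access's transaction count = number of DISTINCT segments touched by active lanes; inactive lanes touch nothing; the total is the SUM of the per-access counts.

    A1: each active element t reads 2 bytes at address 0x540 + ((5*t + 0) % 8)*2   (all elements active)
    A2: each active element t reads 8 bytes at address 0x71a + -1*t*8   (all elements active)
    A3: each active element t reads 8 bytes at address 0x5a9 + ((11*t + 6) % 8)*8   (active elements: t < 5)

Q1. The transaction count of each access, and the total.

A1: 1 transaction
A2: 3 transactions
A3: 3 transactions

Answer: 1,3,3; total 7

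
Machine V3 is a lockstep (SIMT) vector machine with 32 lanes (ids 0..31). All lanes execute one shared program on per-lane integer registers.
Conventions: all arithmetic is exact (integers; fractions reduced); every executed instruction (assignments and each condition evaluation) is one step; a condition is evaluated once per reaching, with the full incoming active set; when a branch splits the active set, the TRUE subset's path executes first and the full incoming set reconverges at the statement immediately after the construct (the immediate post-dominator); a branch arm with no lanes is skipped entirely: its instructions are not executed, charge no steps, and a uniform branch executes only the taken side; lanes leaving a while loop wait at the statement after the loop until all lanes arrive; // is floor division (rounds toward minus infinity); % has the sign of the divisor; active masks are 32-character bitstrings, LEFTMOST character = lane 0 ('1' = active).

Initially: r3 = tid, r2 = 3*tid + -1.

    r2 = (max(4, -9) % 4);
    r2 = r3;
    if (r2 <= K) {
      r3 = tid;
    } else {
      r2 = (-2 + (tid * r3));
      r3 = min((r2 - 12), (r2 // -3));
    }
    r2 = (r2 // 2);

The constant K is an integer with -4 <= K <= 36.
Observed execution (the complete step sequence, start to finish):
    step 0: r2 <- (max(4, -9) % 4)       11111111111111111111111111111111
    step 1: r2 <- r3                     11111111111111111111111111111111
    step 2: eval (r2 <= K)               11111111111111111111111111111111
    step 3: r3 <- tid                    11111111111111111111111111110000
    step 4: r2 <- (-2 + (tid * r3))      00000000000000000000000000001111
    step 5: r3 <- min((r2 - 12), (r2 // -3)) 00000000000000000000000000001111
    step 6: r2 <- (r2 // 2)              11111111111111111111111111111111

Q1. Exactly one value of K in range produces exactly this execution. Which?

Answer: K = 27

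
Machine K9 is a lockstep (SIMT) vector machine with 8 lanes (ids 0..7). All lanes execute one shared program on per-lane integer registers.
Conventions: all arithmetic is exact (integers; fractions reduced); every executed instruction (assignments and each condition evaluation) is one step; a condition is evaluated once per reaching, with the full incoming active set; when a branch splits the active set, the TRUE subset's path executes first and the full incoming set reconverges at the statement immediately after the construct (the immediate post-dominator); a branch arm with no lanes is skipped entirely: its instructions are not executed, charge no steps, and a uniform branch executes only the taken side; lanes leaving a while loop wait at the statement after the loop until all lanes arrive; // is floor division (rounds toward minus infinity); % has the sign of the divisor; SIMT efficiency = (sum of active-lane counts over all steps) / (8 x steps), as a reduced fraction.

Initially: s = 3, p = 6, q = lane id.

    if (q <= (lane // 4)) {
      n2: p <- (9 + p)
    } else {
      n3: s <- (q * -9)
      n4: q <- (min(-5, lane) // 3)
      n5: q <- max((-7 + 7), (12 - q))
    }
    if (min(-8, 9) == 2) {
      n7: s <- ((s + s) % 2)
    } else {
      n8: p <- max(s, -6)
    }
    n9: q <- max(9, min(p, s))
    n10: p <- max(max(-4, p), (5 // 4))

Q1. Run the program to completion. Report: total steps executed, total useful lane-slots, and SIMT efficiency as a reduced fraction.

Answer: 9 steps, 62 useful, 31/36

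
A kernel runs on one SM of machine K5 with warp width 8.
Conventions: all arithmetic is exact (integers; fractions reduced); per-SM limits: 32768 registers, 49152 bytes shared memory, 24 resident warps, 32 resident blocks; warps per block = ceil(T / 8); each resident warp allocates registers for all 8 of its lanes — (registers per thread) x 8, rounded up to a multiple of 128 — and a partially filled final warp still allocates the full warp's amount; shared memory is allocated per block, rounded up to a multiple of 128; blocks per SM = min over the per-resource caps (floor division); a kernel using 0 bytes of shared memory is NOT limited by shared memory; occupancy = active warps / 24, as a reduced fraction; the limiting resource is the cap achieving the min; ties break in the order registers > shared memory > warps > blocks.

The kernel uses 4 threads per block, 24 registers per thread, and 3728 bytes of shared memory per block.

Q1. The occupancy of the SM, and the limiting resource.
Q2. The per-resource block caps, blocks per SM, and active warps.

Answer: occupancy 1/2, limited by shared memory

registers: 128 blocks
shared memory: 12 blocks
warps: 24 blocks
blocks: 32 blocks

Answer: 12 blocks, 12 active warps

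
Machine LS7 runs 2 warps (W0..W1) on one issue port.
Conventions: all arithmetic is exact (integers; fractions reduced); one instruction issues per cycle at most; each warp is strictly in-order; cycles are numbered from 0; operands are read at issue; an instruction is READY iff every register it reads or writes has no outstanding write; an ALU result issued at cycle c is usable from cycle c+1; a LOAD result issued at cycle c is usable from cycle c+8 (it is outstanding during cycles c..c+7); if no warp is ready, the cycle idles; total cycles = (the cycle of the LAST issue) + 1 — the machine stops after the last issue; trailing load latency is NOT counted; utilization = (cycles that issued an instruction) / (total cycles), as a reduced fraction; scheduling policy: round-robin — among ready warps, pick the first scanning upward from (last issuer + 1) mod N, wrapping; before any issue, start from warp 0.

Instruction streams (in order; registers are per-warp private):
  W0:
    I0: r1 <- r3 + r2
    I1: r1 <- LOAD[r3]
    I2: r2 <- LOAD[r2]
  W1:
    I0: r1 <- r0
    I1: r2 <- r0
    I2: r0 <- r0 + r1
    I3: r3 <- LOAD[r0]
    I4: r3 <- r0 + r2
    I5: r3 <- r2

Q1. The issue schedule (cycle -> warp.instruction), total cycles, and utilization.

cycle 0: W0.I0
cycle 1: W1.I0
cycle 2: W0.I1
cycle 3: W1.I1
cycle 4: W0.I2
cycle 5: W1.I2
cycle 6: W1.I3
cycle 7: idle
cycle 8: idle
cycle 9: idle
cycle 10: idle
cycle 11: idle
cycle 12: idle
cycle 13: idle
cycle 14: W1.I4
cycle 15: W1.I5

Answer: 16 cycles, utilization 9/16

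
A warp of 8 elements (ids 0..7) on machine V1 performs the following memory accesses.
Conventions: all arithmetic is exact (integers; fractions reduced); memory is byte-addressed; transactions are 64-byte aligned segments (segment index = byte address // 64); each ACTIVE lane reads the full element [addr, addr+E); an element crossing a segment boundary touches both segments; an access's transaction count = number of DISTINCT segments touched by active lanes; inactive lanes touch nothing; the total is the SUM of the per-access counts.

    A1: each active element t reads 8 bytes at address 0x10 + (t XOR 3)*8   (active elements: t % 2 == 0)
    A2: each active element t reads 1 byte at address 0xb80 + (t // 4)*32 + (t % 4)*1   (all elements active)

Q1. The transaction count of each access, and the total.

A1: 2 transactions
A2: 1 transaction

Answer: 2,1; total 3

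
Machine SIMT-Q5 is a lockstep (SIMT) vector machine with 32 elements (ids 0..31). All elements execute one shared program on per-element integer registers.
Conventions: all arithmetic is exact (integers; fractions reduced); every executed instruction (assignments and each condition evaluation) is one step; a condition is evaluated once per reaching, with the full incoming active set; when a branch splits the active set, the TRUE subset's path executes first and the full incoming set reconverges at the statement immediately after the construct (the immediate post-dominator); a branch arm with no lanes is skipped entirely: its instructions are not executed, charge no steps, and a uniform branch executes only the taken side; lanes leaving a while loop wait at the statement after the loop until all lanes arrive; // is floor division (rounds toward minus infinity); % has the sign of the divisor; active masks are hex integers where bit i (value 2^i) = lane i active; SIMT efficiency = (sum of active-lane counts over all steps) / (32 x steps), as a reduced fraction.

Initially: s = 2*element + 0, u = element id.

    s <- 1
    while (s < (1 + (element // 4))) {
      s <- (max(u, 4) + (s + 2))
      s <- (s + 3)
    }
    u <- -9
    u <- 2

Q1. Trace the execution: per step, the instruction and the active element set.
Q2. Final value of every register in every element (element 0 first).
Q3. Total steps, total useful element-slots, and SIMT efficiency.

step 0: s <- 1                       0xffffffff
step 1: eval (s < (1 + (element // 4))) 0xffffffff
step 2: s <- (max(u, 4) + (s + 2))   0xfffffff0
step 3: s <- (s + 3)                 0xfffffff0
step 4: eval (s < (1 + (element // 4))) 0xfffffff0
step 5: u <- -9                      0xffffffff
step 6: u <- 2                       0xffffffff

Answer: 7 steps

s: 1,1,1,1,10,11,12,13,14,15,16,17,18,19,20,21,22,23,24,25,26,27,28,29,30,31,32,33,34,35,36,37
u: 2,2,2,2,2,2,2,2,2,2,2,2,2,2,2,2,2,2,2,2,2,2,2,2,2,2,2,2,2,2,2,2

steps = 7; useful = 212; efficiency = 212/224 = 53/56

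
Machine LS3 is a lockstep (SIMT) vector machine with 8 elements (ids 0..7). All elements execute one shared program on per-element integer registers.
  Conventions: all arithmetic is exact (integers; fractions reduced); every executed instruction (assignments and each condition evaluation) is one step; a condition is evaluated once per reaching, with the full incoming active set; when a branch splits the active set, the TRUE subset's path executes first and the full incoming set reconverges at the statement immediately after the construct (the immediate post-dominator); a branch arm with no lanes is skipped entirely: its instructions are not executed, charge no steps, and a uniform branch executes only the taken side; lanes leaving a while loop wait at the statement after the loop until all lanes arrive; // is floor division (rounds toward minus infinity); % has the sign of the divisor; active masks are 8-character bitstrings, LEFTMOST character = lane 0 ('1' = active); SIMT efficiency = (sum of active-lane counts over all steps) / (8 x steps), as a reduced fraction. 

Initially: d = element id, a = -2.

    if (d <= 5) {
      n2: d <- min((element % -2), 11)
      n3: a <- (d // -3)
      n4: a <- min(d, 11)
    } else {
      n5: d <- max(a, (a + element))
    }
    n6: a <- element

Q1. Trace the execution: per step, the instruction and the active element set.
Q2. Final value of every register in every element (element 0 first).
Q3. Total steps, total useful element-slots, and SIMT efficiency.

step 0: eval (d <= 5)                11111111
step 1: d <- min((element % -2), 11) 11111100
step 2: a <- (d // -3)               11111100
step 3: a <- min(d, 11)              11111100
step 4: d <- max(a, (a + element))   00000011
step 5: a <- element                 11111111

Answer: 6 steps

d: 0,-1,0,-1,0,-1,4,5
a: 0,1,2,3,4,5,6,7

steps = 6; useful = 36; efficiency = 36/48 = 3/4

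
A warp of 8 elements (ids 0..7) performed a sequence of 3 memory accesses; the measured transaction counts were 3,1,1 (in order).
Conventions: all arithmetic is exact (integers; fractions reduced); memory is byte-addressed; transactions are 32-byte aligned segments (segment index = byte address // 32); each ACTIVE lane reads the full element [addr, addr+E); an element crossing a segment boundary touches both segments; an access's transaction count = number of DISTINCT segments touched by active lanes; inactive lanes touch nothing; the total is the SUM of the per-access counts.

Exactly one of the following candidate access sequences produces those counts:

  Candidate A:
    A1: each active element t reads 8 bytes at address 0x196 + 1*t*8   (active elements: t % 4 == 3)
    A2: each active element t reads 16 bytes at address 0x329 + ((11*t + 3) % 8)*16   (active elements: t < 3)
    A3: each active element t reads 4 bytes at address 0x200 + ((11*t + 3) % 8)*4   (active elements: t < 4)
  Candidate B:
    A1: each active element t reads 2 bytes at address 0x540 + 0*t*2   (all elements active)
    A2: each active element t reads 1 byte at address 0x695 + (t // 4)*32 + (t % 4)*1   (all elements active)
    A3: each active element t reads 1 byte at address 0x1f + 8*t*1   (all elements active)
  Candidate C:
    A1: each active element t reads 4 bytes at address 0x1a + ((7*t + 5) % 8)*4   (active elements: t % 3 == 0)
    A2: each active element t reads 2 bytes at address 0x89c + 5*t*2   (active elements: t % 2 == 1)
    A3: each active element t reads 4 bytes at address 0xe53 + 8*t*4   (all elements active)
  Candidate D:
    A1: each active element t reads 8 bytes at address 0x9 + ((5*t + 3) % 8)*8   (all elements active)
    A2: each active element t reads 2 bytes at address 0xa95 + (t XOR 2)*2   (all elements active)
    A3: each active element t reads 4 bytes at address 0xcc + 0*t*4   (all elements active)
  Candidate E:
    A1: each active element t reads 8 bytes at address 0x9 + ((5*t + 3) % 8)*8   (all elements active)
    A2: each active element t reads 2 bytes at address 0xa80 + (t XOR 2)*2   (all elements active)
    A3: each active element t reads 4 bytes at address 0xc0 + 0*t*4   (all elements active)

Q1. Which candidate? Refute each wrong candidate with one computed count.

A: A1 gives 2 transactions, not 3
B: A1 gives 1 transaction, not 3
C: A1 gives 1 transaction, not 3
D: A2 gives 2 transactions, not 1
E: all counts match (3,1,1)

Answer: E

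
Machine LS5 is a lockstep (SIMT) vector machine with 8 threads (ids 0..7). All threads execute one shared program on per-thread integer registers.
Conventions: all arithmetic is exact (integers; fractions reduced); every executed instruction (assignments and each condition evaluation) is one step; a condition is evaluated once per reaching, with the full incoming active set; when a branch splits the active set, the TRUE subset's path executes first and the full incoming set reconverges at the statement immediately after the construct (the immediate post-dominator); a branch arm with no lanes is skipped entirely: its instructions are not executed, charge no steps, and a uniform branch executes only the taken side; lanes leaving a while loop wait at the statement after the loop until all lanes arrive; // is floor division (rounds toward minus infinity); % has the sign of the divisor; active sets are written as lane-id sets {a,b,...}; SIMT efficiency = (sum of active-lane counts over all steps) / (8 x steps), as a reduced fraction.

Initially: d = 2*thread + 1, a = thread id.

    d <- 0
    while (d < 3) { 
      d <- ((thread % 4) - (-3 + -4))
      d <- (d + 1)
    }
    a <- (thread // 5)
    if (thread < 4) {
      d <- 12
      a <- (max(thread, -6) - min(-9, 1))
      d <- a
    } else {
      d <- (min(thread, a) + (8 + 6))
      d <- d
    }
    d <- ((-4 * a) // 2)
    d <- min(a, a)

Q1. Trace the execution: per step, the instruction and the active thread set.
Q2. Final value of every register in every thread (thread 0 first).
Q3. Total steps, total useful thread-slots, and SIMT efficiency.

step 0: d <- 0                       {0,1,2,3,4,5,6,7}
step 1: eval (d < 3)                 {0,1,2,3,4,5,6,7}
step 2: d <- ((thread % 4) - (-3 + -4)) {0,1,2,3,4,5,6,7}
step 3: d <- (d + 1)                 {0,1,2,3,4,5,6,7}
step 4: eval (d < 3)                 {0,1,2,3,4,5,6,7}
step 5: a <- (thread // 5)           {0,1,2,3,4,5,6,7}
step 6: eval (thread < 4)            {0,1,2,3,4,5,6,7}
step 7: d <- 12                      {0,1,2,3}
step 8: a <- (max(thread, -6) - min(-9, 1)) {0,1,2,3}
step 9: d <- a                       {0,1,2,3}
step 10: d <- (min(thread, a) + (8 + 6)) {4,5,6,7}
step 11: d <- d                       {4,5,6,7}
step 12: d <- ((-4 * a) // 2)         {0,1,2,3,4,5,6,7}
step 13: d <- min(a, a)               {0,1,2,3,4,5,6,7}

Answer: 14 steps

d: 9,10,11,12,0,1,1,1
a: 9,10,11,12,0,1,1,1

steps = 14; useful = 92; efficiency = 92/112 = 23/28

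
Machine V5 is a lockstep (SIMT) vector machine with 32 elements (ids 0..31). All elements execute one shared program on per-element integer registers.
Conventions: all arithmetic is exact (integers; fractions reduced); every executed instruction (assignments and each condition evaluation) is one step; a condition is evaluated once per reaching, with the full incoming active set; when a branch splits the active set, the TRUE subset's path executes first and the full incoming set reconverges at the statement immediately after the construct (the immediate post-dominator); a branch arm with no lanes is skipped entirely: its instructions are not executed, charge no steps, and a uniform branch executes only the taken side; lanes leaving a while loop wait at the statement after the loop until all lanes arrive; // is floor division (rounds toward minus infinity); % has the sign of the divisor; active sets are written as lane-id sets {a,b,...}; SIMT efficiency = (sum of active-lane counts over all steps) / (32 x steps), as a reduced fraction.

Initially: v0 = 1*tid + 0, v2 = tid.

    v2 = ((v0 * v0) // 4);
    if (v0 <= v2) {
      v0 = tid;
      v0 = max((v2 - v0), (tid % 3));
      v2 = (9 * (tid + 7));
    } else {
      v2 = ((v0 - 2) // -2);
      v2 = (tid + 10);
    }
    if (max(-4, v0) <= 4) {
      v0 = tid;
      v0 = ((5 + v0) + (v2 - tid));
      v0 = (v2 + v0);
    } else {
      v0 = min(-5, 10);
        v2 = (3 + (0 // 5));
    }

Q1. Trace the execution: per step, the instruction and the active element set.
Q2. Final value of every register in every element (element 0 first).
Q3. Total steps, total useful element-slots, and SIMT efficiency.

step 0: v2 <- ((v0 * v0) // 4)       {0,1,2,3,4,5,6,7,8,9,10,11,12,13,14,15,16,17,18,19,20,21,22,23,24,25,26,27,28,29,30,31}
step 1: eval (v0 <= v2)              {0,1,2,3,4,5,6,7,8,9,10,11,12,13,14,15,16,17,18,19,20,21,22,23,24,25,26,27,28,29,30,31}
step 2: v0 <- tid                    {0,4,5,6,7,8,9,10,11,12,13,14,15,16,17,18,19,20,21,22,23,24,25,26,27,28,29,30,31}
step 3: v0 <- max((v2 - v0), (tid % 3)) {0,4,5,6,7,8,9,10,11,12,13,14,15,16,17,18,19,20,21,22,23,24,25,26,27,28,29,30,31}
step 4: v2 <- (9 * (tid + 7))        {0,4,5,6,7,8,9,10,11,12,13,14,15,16,17,18,19,20,21,22,23,24,25,26,27,28,29,30,31}
step 5: v2 <- ((v0 - 2) // -2)       {1,2,3}
step 6: v2 <- (tid + 10)             {1,2,3}
step 7: eval (max(-4, v0) <= 4)      {0,1,2,3,4,5,6,7,8,9,10,11,12,13,14,15,16,17,18,19,20,21,22,23,24,25,26,27,28,29,30,31}
step 8: v0 <- tid                    {0,1,2,3,4,5,6}
step 9: v0 <- ((5 + v0) + (v2 - tid)) {0,1,2,3,4,5,6}
step 10: v0 <- (v2 + v0)              {0,1,2,3,4,5,6}
step 11: v0 <- min(-5, 10)            {7,8,9,10,11,12,13,14,15,16,17,18,19,20,21,22,23,24,25,26,27,28,29,30,31}
step 12: v2 <- (3 + (0 // 5))         {7,8,9,10,11,12,13,14,15,16,17,18,19,20,21,22,23,24,25,26,27,28,29,30,31}

Answer: 13 steps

v0: 131,27,29,31,203,221,239,-5,-5,-5,-5,-5,-5,-5,-5,-5,-5,-5,-5,-5,-5,-5,-5,-5,-5,-5,-5,-5,-5,-5,-5,-5
v2: 63,11,12,13,99,108,117,3,3,3,3,3,3,3,3,3,3,3,3,3,3,3,3,3,3,3,3,3,3,3,3,3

steps = 13; useful = 260; efficiency = 260/416 = 5/8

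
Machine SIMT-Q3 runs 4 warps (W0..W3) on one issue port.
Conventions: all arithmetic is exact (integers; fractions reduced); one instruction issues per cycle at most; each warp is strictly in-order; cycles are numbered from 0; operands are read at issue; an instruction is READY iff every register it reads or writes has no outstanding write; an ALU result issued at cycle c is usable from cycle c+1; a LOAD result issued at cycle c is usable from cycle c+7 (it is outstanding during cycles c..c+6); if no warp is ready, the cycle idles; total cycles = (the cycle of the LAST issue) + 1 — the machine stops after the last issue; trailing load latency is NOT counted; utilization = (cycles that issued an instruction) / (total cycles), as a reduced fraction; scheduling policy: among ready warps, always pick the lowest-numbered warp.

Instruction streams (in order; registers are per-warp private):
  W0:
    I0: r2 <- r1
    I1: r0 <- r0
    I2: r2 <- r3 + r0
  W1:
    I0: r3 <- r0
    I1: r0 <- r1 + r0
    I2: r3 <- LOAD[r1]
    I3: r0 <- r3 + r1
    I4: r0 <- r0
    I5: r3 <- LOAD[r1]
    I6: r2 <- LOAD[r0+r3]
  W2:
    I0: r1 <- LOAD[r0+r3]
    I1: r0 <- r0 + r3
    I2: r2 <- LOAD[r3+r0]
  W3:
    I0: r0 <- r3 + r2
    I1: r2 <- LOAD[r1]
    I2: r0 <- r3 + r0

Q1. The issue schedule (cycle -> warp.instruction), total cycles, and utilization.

cycle 0: W0.I0
cycle 1: W0.I1
cycle 2: W0.I2
cycle 3: W1.I0
cycle 4: W1.I1
cycle 5: W1.I2
cycle 6: W2.I0
cycle 7: W2.I1
cycle 8: W2.I2
cycle 9: W3.I0
cycle 10: W3.I1
cycle 11: W3.I2
cycle 12: W1.I3
cycle 13: W1.I4
cycle 14: W1.I5
cycle 15: idle
cycle 16: idle
cycle 17: idle
cycle 18: idle
cycle 19: idle
cycle 20: idle
cycle 21: W1.I6

Answer: 22 cycles, utilization 8/11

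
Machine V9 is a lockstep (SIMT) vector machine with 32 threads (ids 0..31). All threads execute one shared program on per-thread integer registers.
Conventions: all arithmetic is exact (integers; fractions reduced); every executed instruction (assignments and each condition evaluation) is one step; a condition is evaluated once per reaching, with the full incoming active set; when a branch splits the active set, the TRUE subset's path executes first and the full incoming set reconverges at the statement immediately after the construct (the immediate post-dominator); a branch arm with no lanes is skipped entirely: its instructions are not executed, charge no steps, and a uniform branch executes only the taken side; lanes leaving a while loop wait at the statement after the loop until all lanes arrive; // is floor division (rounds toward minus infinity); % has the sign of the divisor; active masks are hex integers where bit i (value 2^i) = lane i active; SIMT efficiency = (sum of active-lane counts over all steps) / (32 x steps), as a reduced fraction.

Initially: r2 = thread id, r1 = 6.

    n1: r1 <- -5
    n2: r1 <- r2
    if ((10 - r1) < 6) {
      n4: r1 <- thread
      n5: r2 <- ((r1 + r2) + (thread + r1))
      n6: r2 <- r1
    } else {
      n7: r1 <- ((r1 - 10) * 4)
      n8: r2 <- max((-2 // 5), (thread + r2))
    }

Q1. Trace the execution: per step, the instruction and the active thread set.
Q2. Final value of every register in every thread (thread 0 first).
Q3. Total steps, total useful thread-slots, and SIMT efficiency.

step 0: r1 <- -5                     0xffffffff
step 1: r1 <- r2                     0xffffffff
step 2: eval ((10 - r1) < 6)         0xffffffff
step 3: r1 <- thread                 0xffffffe0
step 4: r2 <- ((r1 + r2) + (thread + r1)) 0xffffffe0
step 5: r2 <- r1                     0xffffffe0
step 6: r1 <- ((r1 - 10) * 4)        0x0000001f
step 7: r2 <- max((-2 // 5), (thread + r2)) 0x0000001f

Answer: 8 steps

r2: 0,2,4,6,8,5,6,7,8,9,10,11,12,13,14,15,16,17,18,19,20,21,22,23,24,25,26,27,28,29,30,31
r1: -40,-36,-32,-28,-24,5,6,7,8,9,10,11,12,13,14,15,16,17,18,19,20,21,22,23,24,25,26,27,28,29,30,31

steps = 8; useful = 187; efficiency = 187/256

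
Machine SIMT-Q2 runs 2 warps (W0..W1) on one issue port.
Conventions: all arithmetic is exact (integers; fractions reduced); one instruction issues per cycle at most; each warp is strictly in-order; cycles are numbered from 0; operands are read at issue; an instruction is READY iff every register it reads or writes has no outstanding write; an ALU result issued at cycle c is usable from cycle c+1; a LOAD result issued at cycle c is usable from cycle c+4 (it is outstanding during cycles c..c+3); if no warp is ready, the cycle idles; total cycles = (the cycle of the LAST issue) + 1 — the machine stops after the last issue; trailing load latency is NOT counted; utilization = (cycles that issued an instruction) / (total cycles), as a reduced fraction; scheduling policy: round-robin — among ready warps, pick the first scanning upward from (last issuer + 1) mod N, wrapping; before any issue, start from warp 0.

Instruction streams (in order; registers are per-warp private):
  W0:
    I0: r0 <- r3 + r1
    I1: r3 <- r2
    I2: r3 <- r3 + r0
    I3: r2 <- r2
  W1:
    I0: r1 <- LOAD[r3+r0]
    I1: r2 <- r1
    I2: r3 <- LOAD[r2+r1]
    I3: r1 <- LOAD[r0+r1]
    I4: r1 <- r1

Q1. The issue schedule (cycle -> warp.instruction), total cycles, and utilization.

cycle 0: W0.I0
cycle 1: W1.I0
cycle 2: W0.I1
cycle 3: W0.I2
cycle 4: W0.I3
cycle 5: W1.I1
cycle 6: W1.I2
cycle 7: W1.I3
cycle 8: idle
cycle 9: idle
cycle 10: idle
cycle 11: W1.I4

Answer: 12 cycles, utilization 3/4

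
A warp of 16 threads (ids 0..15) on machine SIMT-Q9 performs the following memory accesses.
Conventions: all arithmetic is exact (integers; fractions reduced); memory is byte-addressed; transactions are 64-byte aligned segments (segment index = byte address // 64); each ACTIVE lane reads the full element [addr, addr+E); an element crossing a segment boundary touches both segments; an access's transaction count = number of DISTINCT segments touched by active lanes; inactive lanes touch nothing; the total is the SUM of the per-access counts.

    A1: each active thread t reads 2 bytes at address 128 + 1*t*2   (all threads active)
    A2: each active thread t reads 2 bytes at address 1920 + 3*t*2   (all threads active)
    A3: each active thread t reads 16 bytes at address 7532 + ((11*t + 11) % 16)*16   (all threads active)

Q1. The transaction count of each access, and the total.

A1: 1 transaction
A2: 2 transactions
A3: 5 transactions

Answer: 1,2,5; total 8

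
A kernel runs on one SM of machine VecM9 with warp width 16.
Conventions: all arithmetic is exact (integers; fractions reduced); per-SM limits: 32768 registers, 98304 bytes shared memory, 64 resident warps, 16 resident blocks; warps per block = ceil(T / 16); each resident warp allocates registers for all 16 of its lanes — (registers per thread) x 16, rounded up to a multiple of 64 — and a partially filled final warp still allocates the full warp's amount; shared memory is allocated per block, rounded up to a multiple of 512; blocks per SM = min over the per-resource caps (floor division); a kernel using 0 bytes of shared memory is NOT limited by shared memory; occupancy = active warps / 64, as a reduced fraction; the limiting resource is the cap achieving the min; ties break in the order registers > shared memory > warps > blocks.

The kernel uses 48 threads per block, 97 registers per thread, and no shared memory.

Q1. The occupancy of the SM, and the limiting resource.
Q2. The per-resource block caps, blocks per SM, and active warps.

Answer: occupancy 9/32, limited by registers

registers: 6 blocks
shared memory: no limit (kernel uses none)
warps: 21 blocks
blocks: 16 blocks

Answer: 6 blocks, 18 active warps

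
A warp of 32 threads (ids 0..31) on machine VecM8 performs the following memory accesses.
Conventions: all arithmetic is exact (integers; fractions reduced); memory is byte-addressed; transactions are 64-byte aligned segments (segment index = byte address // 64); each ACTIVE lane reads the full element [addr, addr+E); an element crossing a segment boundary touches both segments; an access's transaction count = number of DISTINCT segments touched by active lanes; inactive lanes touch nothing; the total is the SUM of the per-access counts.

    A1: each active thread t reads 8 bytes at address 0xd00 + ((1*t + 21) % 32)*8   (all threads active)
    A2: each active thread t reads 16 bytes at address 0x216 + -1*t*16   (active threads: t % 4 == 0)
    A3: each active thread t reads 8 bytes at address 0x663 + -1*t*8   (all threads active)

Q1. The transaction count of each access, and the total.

A1: 4 transactions
A2: 8 transactions
A3: 5 transactions

Answer: 4,8,5; total 17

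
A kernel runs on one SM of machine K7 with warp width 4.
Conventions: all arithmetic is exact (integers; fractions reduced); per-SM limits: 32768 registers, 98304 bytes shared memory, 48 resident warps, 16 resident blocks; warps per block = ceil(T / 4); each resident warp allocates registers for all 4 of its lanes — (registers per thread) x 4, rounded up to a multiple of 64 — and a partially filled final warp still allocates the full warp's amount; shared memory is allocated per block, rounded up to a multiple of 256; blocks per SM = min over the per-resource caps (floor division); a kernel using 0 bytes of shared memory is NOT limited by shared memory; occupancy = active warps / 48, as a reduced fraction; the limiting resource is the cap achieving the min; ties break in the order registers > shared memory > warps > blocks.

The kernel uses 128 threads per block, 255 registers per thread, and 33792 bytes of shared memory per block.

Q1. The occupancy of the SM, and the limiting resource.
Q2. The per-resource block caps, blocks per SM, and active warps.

Answer: occupancy 2/3, limited by registers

registers: 1 block
shared memory: 2 blocks
warps: 1 block
blocks: 16 blocks

Answer: 1 block, 32 active warps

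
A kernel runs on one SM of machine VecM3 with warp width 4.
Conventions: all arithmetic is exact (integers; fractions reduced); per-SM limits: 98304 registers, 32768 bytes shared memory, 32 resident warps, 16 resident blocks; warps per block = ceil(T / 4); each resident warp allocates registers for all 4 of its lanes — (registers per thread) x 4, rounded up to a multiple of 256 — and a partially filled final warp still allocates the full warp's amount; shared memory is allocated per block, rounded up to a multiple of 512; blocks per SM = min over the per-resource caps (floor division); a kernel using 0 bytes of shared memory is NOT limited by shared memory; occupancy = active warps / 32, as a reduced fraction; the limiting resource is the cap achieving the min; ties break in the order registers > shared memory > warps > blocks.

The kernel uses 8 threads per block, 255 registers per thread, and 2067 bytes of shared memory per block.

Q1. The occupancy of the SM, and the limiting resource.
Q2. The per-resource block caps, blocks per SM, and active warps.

Answer: occupancy 3/4, limited by shared memory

registers: 48 blocks
shared memory: 12 blocks
warps: 16 blocks
blocks: 16 blocks

Answer: 12 blocks, 24 active warps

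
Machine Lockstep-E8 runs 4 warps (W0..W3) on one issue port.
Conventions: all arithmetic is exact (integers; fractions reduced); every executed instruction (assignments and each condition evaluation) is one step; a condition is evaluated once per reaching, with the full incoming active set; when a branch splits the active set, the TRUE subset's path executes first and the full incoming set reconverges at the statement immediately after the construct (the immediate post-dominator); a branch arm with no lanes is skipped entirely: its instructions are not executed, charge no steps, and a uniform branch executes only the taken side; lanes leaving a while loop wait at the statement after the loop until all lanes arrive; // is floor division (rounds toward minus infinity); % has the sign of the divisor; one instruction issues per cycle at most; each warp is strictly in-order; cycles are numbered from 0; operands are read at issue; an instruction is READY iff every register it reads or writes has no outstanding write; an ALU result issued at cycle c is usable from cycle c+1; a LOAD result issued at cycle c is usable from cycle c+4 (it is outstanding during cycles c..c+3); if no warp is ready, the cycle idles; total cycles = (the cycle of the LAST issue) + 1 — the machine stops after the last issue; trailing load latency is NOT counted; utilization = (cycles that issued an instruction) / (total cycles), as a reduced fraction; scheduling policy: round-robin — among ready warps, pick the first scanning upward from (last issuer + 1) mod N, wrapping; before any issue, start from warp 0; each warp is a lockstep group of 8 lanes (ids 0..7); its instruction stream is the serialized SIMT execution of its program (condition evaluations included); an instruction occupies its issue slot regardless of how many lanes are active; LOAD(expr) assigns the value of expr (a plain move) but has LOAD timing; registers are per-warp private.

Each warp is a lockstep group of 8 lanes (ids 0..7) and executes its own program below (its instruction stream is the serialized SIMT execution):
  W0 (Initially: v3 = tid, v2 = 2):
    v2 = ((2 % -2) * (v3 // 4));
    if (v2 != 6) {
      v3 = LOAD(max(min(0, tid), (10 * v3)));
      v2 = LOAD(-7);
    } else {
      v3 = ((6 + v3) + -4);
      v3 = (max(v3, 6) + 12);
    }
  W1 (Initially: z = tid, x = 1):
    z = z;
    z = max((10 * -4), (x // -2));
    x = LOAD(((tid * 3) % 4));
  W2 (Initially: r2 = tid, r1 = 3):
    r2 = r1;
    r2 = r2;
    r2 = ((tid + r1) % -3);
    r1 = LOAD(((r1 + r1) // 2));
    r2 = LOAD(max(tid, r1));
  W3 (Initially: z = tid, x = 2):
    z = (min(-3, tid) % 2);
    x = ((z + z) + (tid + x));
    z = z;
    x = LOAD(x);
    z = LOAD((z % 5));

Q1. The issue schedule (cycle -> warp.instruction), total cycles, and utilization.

cycle 0: W0.I0
cycle 1: W1.I0
cycle 2: W2.I0
cycle 3: W3.I0
cycle 4: W0.I1
cycle 5: W1.I1
cycle 6: W2.I1
cycle 7: W3.I1
cycle 8: W0.I2
cycle 9: W1.I2
cycle 10: W2.I2
cycle 11: W3.I2
cycle 12: W0.I3
cycle 13: W2.I3
cycle 14: W3.I3
cycle 15: W3.I4
cycle 16: idle
cycle 17: W2.I4

Answer: 18 cycles, utilization 17/18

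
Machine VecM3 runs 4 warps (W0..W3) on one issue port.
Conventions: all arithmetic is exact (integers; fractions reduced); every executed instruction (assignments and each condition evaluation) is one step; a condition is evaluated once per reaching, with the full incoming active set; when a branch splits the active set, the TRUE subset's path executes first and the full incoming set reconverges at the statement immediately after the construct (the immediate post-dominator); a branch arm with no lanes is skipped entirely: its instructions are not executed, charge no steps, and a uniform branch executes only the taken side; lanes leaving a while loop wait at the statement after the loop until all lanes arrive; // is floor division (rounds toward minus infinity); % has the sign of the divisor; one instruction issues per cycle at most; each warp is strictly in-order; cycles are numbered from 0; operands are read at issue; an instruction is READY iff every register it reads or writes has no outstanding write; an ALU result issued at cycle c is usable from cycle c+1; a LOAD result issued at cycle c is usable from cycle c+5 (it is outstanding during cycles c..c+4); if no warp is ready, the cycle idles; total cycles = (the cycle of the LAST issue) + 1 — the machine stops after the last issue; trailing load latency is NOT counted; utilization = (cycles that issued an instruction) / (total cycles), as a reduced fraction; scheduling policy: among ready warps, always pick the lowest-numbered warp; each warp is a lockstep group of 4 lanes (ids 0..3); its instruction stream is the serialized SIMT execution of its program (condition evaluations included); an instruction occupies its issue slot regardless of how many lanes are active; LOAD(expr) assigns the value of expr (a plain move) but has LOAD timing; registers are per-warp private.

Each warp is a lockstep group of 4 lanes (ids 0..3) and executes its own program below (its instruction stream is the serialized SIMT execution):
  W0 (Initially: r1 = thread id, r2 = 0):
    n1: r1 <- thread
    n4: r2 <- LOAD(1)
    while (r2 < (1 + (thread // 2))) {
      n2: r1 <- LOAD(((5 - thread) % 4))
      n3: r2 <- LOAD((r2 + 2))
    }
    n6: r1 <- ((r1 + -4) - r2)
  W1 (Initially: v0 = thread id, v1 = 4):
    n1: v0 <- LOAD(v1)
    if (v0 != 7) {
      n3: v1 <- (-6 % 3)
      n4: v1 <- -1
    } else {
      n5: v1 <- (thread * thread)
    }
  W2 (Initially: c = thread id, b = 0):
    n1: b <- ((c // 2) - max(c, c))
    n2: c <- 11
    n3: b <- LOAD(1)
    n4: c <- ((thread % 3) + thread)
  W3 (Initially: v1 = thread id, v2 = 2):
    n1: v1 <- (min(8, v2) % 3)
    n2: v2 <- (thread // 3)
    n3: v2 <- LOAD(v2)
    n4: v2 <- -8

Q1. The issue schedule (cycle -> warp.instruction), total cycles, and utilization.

cycle 0: W0.I0
cycle 1: W0.I1
cycle 2: W1.I0
cycle 3: W2.I0
cycle 4: W2.I1
cycle 5: W2.I2
cycle 6: W0.I2
cycle 7: W0.I3
cycle 8: W0.I4
cycle 9: W1.I1
cycle 10: W1.I2
cycle 11: W1.I3
cycle 12: W2.I3
cycle 13: W0.I5
cycle 14: W0.I6
cycle 15: W3.I0
cycle 16: W3.I1
cycle 17: W3.I2
cycle 18: idle
cycle 19: idle
cycle 20: idle
cycle 21: idle
cycle 22: W3.I3

Answer: 23 cycles, utilization 19/23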